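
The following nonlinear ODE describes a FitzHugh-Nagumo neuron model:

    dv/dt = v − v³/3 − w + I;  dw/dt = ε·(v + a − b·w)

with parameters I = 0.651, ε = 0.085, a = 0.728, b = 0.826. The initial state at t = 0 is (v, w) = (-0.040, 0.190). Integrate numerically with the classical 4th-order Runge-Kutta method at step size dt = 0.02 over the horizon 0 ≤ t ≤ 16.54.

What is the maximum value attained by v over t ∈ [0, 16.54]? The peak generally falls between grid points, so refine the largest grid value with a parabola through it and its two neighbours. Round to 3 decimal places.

max v = 1.767

t=0.000: state=(-0.040, 0.190)
step 1 (dt=0.02): k1=(0.421, 0.045), k2=(0.425, 0.045), k3=(0.425, 0.045), k4=(0.429, 0.046); state += dt/6·(k1+2k2+2k3+k4)
t=0.020: state=(-0.032, 0.191)
t=0.040: state=(-0.023, 0.192)
t=0.060: state=(-0.014, 0.193)
continuing one RK4 step at a time; state shown every 50 steps (Δt=1):
t=1.000: state=(0.625, 0.258)
t=2.000: state=(1.531, 0.391)
t=3.000: state=(1.766, 0.564)
t=4.000: state=(1.727, 0.729)
t=5.000: state=(1.652, 0.878)
t=6.000: state=(1.572, 1.011)
t=7.000: state=(1.488, 1.128)
t=8.000: state=(1.399, 1.229)
t=9.000: state=(1.303, 1.317)
t=10.000: state=(1.197, 1.390)
t=11.000: state=(1.073, 1.449)
t=12.000: state=(0.917, 1.492)
t=13.000: state=(0.692, 1.517)
t=14.000: state=(0.285, 1.516)
t=15.000: state=(-0.670, 1.462)
t=16.000: state=(-1.811, 1.314)
t=16.540: state=(-1.940, 1.212)
largest grid value and its neighbours: v(3.060)=1.76701, v(3.080)=1.76707, v(3.100)=1.76706
parabola through these three points peaks at t≈3.087 with v≈1.76707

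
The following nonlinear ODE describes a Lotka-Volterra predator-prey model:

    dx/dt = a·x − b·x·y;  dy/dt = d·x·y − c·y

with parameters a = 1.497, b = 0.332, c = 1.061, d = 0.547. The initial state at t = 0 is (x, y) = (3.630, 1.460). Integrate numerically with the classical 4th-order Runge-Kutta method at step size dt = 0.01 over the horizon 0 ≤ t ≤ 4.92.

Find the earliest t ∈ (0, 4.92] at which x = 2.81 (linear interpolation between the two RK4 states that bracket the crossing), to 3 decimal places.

t = 1.313

t=0.000: state=(3.630, 1.460)
step 1 (dt=0.01): k1=(3.675, 1.350), k2=(3.685, 1.371), k3=(3.685, 1.371), k4=(3.695, 1.392); state += dt/6·(k1+2k2+2k3+k4)
t=0.010: state=(3.667, 1.474)
t=0.020: state=(3.704, 1.488)
t=0.030: state=(3.741, 1.502)
continuing one RK4 step at a time; state shown every 20 steps (Δt=0.2):
t=0.200: state=(4.396, 1.831)
t=0.400: state=(5.147, 2.498)
t=0.600: state=(5.678, 3.665)
t=0.800: state=(5.666, 5.549)
t=1.000: state=(4.877, 8.045)
t=1.200: state=(3.558, 10.343)
t=1.310: state=(2.830, 11.149)
next step: t=1.320: state=(2.768, 11.202) — x has crossed 2.81
linear interpolation between t=1.310 (2.82958) and t=1.320 (2.76764) → t≈1.313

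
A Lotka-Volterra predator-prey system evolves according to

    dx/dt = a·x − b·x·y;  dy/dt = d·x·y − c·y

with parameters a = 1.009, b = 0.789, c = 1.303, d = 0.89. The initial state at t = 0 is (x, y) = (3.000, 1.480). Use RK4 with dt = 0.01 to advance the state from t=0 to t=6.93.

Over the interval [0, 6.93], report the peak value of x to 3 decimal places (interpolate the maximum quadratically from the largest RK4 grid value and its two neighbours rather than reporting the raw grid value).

max x = 3.025

t=0.000: state=(3.000, 1.480)
step 1 (dt=0.01): k1=(-0.476, 2.023), k2=(-0.500, 2.034), k3=(-0.500, 2.034), k4=(-0.523, 2.044); state += dt/6·(k1+2k2+2k3+k4)
t=0.010: state=(2.995, 1.500)
t=0.020: state=(2.990, 1.521)
t=0.030: state=(2.984, 1.542)
continuing one RK4 step at a time; state shown every 25 steps (Δt=0.25):
t=0.250: state=(2.733, 2.033)
t=0.500: state=(2.232, 2.558)
t=0.750: state=(1.676, 2.850)
t=1.000: state=(1.226, 2.834)
t=1.250: state=(0.921, 2.592)
t=1.500: state=(0.735, 2.246)
t=1.750: state=(0.630, 1.885)
t=2.000: state=(0.578, 1.555)
t=2.250: state=(0.563, 1.274)
t=2.500: state=(0.577, 1.044)
t=2.750: state=(0.616, 0.860)
t=3.000: state=(0.679, 0.717)
t=3.250: state=(0.767, 0.608)
t=3.500: state=(0.883, 0.527)
t=3.750: state=(1.030, 0.470)
t=4.000: state=(1.213, 0.435)
t=4.250: state=(1.435, 0.422)
t=4.500: state=(1.698, 0.431)
t=4.750: state=(2.001, 0.469)
t=5.000: state=(2.331, 0.548)
t=5.250: state=(2.658, 0.690)
t=5.500: state=(2.922, 0.929)
t=5.750: state=(3.024, 1.304)
t=6.000: state=(2.864, 1.823)
t=6.250: state=(2.432, 2.383)
t=6.500: state=(1.873, 2.779)
t=6.750: state=(1.374, 2.873)
t=6.930: state=(1.102, 2.767)
largest grid value and its neighbours: x(5.730)=3.02466, x(5.740)=3.02469, x(5.750)=3.02429
parabola through these three points peaks at t≈5.736 with x≈3.02473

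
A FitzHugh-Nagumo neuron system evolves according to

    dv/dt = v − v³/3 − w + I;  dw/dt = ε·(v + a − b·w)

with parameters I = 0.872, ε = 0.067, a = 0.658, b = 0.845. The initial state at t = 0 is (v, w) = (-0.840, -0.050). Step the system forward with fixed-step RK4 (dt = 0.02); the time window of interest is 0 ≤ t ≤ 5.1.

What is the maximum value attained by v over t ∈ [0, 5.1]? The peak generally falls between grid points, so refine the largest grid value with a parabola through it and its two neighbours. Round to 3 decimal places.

max v = 1.977

t=0.000: state=(-0.840, -0.050)
step 1 (dt=0.02): k1=(0.280, -0.009), k2=(0.280, -0.009), k3=(0.280, -0.009), k4=(0.281, -0.009); state += dt/6·(k1+2k2+2k3+k4)
t=0.020: state=(-0.834, -0.050)
t=0.040: state=(-0.829, -0.050)
t=0.060: state=(-0.823, -0.051)
continuing one RK4 step at a time; state shown every 10 steps (Δt=0.2):
t=0.200: state=(-0.782, -0.051)
t=0.400: state=(-0.719, -0.052)
t=0.600: state=(-0.650, -0.052)
t=0.800: state=(-0.572, -0.051)
t=1.000: state=(-0.484, -0.048)
t=1.200: state=(-0.381, -0.045)
t=1.400: state=(-0.261, -0.040)
t=1.600: state=(-0.117, -0.033)
t=1.800: state=(0.057, -0.025)
t=2.000: state=(0.267, -0.013)
t=2.200: state=(0.516, 0.001)
t=2.400: state=(0.800, 0.018)
t=2.600: state=(1.100, 0.039)
t=2.800: state=(1.383, 0.064)
t=3.000: state=(1.614, 0.092)
t=3.200: state=(1.778, 0.123)
t=3.400: state=(1.880, 0.155)
t=3.600: state=(1.937, 0.187)
t=3.800: state=(1.965, 0.220)
t=4.000: state=(1.976, 0.252)
t=4.200: state=(1.977, 0.285)
t=4.400: state=(1.972, 0.317)
t=4.600: state=(1.965, 0.348)
t=4.800: state=(1.956, 0.379)
t=5.000: state=(1.947, 0.409)
t=5.100: state=(1.942, 0.425)
largest grid value and its neighbours: v(4.100)=1.97699, v(4.120)=1.97705, v(4.140)=1.97705
parabola through these three points peaks at t≈4.128 with v≈1.97706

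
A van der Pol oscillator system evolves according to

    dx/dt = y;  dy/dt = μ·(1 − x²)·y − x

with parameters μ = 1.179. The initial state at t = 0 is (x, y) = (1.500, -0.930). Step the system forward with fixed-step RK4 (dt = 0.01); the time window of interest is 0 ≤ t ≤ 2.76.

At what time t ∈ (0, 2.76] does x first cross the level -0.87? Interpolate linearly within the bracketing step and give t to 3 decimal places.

t = 1.408

t=0.000: state=(1.500, -0.930)
step 1 (dt=0.01): k1=(-0.930, -0.129), k2=(-0.931, -0.139), k3=(-0.931, -0.139), k4=(-0.931, -0.149); state += dt/6·(k1+2k2+2k3+k4)
t=0.010: state=(1.491, -0.931)
t=0.020: state=(1.481, -0.933)
t=0.030: state=(1.472, -0.935)
continuing one RK4 step at a time; state shown every 10 steps (Δt=0.1):
t=0.100: state=(1.406, -0.952)
t=0.200: state=(1.309, -0.991)
t=0.300: state=(1.207, -1.047)
t=0.400: state=(1.099, -1.120)
t=0.500: state=(0.982, -1.213)
t=0.600: state=(0.856, -1.328)
t=0.700: state=(0.716, -1.469)
t=0.800: state=(0.561, -1.641)
t=0.900: state=(0.387, -1.848)
t=1.000: state=(0.190, -2.089)
t=1.100: state=(-0.032, -2.356)
t=1.200: state=(-0.281, -2.625)
t=1.300: state=(-0.556, -2.849)
t=1.400: state=(-0.847, -2.951)
next step: t=1.410: state=(-0.876, -2.951) — x has crossed -0.87
linear interpolation between t=1.400 (-0.84691) and t=1.410 (-0.87641) → t≈1.408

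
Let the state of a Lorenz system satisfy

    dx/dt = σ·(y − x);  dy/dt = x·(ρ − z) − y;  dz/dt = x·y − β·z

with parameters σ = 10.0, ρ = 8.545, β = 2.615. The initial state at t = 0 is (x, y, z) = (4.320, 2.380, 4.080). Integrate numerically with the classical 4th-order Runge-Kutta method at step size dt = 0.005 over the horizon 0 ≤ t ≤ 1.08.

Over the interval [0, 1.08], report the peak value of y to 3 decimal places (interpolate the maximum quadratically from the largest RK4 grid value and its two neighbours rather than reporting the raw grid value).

max y = 6.309

t=0.000: state=(4.320, 2.380, 4.080)
step 1 (dt=0.005): k1=(-19.400, 16.909, -0.388), k2=(-18.492, 16.654, -0.320), k3=(-18.521, 16.664, -0.318), k4=(-17.641, 16.419, -0.252); state += dt/6·(k1+2k2+2k3+k4)
t=0.005: state=(4.227, 2.463, 4.078)
t=0.010: state=(4.143, 2.544, 4.077)
t=0.015: state=(4.067, 2.623, 4.077)
continuing one RK4 step at a time; state shown every 10 steps (Δt=0.05):
t=0.050: state=(3.721, 3.127, 4.093)
t=0.100: state=(3.624, 3.758, 4.181)
t=0.150: state=(3.803, 4.346, 4.373)
t=0.200: state=(4.138, 4.911, 4.699)
t=0.250: state=(4.556, 5.436, 5.180)
t=0.300: state=(5.001, 5.883, 5.818)
t=0.350: state=(5.419, 6.192, 6.586)
t=0.400: state=(5.755, 6.309, 7.425)
t=0.450: state=(5.957, 6.201, 8.241)
t=0.500: state=(5.992, 5.882, 8.930)
t=0.550: state=(5.851, 5.408, 9.407)
t=0.600: state=(5.562, 4.867, 9.630)
t=0.650: state=(5.175, 4.344, 9.607)
t=0.700: state=(4.750, 3.898, 9.385)
t=0.750: state=(4.339, 3.560, 9.025)
t=0.800: state=(3.980, 3.332, 8.587)
t=0.850: state=(3.695, 3.205, 8.120)
t=0.900: state=(3.491, 3.163, 7.658)
t=0.950: state=(3.366, 3.194, 7.228)
t=1.000: state=(3.316, 3.284, 6.848)
t=1.050: state=(3.332, 3.425, 6.530)
t=1.080: state=(3.370, 3.531, 6.374)
largest grid value and its neighbours: y(0.395)=6.30677, y(0.400)=6.30860, y(0.405)=6.30815
parabola through these three points peaks at t≈0.402 with y≈6.30871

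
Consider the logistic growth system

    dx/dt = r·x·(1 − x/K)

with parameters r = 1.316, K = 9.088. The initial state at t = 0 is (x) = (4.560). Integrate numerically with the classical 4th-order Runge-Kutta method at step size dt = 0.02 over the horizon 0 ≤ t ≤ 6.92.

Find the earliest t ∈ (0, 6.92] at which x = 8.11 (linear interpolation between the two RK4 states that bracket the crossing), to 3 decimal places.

t = 1.602

t=0.000: state=(4.560)
step 1 (dt=0.02): k1=(2.990), k2=(2.990), k3=(2.990), k4=(2.989); state += dt/6·(k1+2k2+2k3+k4)
t=0.020: state=(4.620)
t=0.040: state=(4.680)
t=0.060: state=(4.739)
continuing one RK4 step at a time; state shown every 25 steps (Δt=0.5):
t=0.500: state=(6.002)
t=1.000: state=(7.177)
t=1.500: state=(7.986)
t=1.600: state=(8.108)
next step: t=1.620: state=(8.130) — x has crossed 8.11
linear interpolation between t=1.600 (8.10764) and t=1.620 (8.13042) → t≈1.602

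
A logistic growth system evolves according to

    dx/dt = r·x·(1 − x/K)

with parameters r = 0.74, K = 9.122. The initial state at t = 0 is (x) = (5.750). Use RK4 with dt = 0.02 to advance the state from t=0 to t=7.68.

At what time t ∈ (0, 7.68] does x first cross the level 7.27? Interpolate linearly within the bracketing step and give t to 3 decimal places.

t = 1.127

t=0.000: state=(5.750)
step 1 (dt=0.02): k1=(1.573), k2=(1.570), k3=(1.570), k4=(1.567); state += dt/6·(k1+2k2+2k3+k4)
t=0.020: state=(5.781)
t=0.040: state=(5.813)
t=0.060: state=(5.844)
continuing one RK4 step at a time; state shown every 25 steps (Δt=0.5):
t=0.500: state=(6.492)
t=1.000: state=(7.128)
t=1.120: state=(7.263)
next step: t=1.140: state=(7.284) — x has crossed 7.27
linear interpolation between t=1.120 (7.26261) and t=1.140 (7.28443) → t≈1.127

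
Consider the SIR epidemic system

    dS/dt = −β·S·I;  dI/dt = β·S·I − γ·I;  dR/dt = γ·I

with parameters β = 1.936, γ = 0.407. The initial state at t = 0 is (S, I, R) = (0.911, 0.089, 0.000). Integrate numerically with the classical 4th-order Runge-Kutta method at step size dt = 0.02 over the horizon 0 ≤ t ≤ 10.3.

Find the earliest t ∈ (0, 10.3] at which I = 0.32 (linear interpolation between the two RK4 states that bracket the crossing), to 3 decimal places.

t=0.000: state=(0.911, 0.089, 0.000)
step 1 (dt=0.02): k1=(-0.157, 0.121, 0.036), k2=(-0.159, 0.122, 0.037), k3=(-0.159, 0.122, 0.037), k4=(-0.161, 0.123, 0.037); state += dt/6·(k1+2k2+2k3+k4)
t=0.020: state=(0.908, 0.091, 0.001)
t=0.040: state=(0.905, 0.094, 0.001)
t=0.060: state=(0.901, 0.096, 0.002)
continuing one RK4 step at a time; state shown every 25 steps (Δt=0.5):
t=0.500: state=(0.807, 0.167, 0.025)
t=1.000: state=(0.652, 0.278, 0.070)
t=1.160: state=(0.594, 0.316, 0.090)
next step: t=1.180: state=(0.587, 0.320, 0.092) — I has crossed 0.32
linear interpolation between t=1.160 (0.31578) and t=1.180 (0.32047) → t≈1.178

t = 1.178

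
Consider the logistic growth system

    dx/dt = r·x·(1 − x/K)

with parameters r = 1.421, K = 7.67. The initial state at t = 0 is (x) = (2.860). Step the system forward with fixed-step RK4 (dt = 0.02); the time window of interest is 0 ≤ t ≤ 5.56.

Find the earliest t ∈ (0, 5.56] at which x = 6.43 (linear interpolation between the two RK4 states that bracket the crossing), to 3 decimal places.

t=0.000: state=(2.860)
step 1 (dt=0.02): k1=(2.549), k2=(2.558), k3=(2.558), k4=(2.567); state += dt/6·(k1+2k2+2k3+k4)
t=0.020: state=(2.911)
t=0.040: state=(2.963)
t=0.060: state=(3.014)
continuing one RK4 step at a time; state shown every 10 steps (Δt=0.2):
t=0.200: state=(3.385)
t=0.400: state=(3.928)
t=0.600: state=(4.467)
t=0.800: state=(4.982)
t=1.000: state=(5.455)
t=1.200: state=(5.874)
t=1.400: state=(6.236)
t=1.520: state=(6.424)
next step: t=1.540: state=(6.453) — x has crossed 6.43
linear interpolation between t=1.520 (6.42394) and t=1.540 (6.45332) → t≈1.524

t = 1.524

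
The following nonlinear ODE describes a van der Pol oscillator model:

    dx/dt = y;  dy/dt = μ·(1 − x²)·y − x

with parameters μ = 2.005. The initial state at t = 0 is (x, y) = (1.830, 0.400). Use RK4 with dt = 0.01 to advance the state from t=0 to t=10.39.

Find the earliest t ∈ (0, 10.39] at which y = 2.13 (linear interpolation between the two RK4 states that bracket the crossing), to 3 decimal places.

t=0.000: state=(1.830, 0.400)
step 1 (dt=0.01): k1=(0.400, -3.714), k2=(0.381, -3.634), k3=(0.382, -3.635), k4=(0.364, -3.557); state += dt/6·(k1+2k2+2k3+k4)
t=0.010: state=(1.834, 0.364)
t=0.020: state=(1.837, 0.329)
t=0.030: state=(1.840, 0.296)
continuing one RK4 step at a time; state shown every 50 steps (Δt=0.5):
t=0.500: state=(1.786, -0.318)
t=1.000: state=(1.593, -0.444)
t=1.500: state=(1.337, -0.591)
t=2.000: state=(0.972, -0.923)
t=2.500: state=(0.296, -2.021)
t=3.000: state=(-1.275, -3.565)
t=3.500: state=(-2.020, -0.035)
t=4.000: state=(-1.910, 0.326)
t=4.500: state=(-1.729, 0.397)
t=5.000: state=(-1.509, 0.492)
t=5.500: state=(-1.223, 0.678)
t=6.000: state=(-0.784, 1.170)
t=6.340: state=(-0.250, 2.113)
next step: t=6.350: state=(-0.228, 2.156) — y has crossed 2.13
linear interpolation between t=6.340 (2.11333) and t=6.350 (2.15607) → t≈6.344

t = 6.344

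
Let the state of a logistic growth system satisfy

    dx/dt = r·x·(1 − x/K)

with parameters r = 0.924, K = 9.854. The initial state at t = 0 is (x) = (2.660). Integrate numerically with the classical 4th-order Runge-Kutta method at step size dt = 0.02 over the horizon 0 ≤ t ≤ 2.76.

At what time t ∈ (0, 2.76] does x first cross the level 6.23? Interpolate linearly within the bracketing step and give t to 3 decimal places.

t=0.000: state=(2.660)
step 1 (dt=0.02): k1=(1.794), k2=(1.802), k3=(1.802), k4=(1.810); state += dt/6·(k1+2k2+2k3+k4)
t=0.020: state=(2.696)
t=0.040: state=(2.732)
t=0.060: state=(2.769)
continuing one RK4 step at a time; state shown every 5 steps (Δt=0.1):
t=0.100: state=(2.843)
t=0.200: state=(3.034)
t=0.300: state=(3.231)
t=0.400: state=(3.435)
t=0.500: state=(3.644)
t=0.600: state=(3.859)
t=0.700: state=(4.078)
t=0.800: state=(4.300)
t=0.900: state=(4.526)
t=1.000: state=(4.752)
t=1.100: state=(4.980)
t=1.200: state=(5.207)
t=1.300: state=(5.433)
t=1.400: state=(5.657)
t=1.500: state=(5.878)
t=1.600: state=(6.095)
t=1.660: state=(6.223)
next step: t=1.680: state=(6.266) — x has crossed 6.23
linear interpolation between t=1.660 (6.22340) and t=1.680 (6.26567) → t≈1.663

t = 1.663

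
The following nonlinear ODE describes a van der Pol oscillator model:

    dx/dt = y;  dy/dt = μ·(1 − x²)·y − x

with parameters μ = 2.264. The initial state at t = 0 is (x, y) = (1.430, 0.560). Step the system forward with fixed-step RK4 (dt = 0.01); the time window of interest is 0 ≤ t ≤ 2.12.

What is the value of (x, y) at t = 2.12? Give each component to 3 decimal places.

t=0.000: state=(1.430, 0.560)
step 1 (dt=0.01): k1=(0.560, -2.755), k2=(0.546, -2.735), k3=(0.546, -2.735), k4=(0.533, -2.714); state += dt/6·(k1+2k2+2k3+k4)
t=0.010: state=(1.435, 0.533)
t=0.020: state=(1.441, 0.506)
t=0.030: state=(1.446, 0.479)
continuing one RK4 step at a time; state shown every 10 steps (Δt=0.1):
t=0.100: state=(1.473, 0.307)
t=0.200: state=(1.493, 0.104)
t=0.300: state=(1.495, -0.052)
t=0.400: state=(1.484, -0.170)
t=0.500: state=(1.462, -0.260)
t=0.600: state=(1.433, -0.331)
t=0.700: state=(1.397, -0.391)
t=0.800: state=(1.355, -0.444)
t=0.900: state=(1.308, -0.495)
t=1.000: state=(1.256, -0.547)
t=1.100: state=(1.198, -0.604)
t=1.200: state=(1.135, -0.669)
t=1.300: state=(1.064, -0.745)
t=1.400: state=(0.985, -0.839)
t=1.500: state=(0.895, -0.957)
t=1.600: state=(0.793, -1.108)
t=1.700: state=(0.672, -1.307)
t=1.800: state=(0.529, -1.574)
t=1.900: state=(0.354, -1.936)
t=2.000: state=(0.138, -2.420)
t=2.100: state=(-0.134, -3.032)
t=2.120: state=(-0.196, -3.165)

(x, y) = (-0.196, -3.165)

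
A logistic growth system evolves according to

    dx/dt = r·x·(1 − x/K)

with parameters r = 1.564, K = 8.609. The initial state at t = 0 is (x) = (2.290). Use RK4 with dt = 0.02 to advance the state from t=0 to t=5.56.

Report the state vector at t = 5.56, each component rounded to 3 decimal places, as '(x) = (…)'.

(x) = (8.605)

t=0.000: state=(2.290)
step 1 (dt=0.02): k1=(2.629), k2=(2.648), k3=(2.648), k4=(2.667); state += dt/6·(k1+2k2+2k3+k4)
t=0.020: state=(2.343)
t=0.040: state=(2.397)
t=0.060: state=(2.451)
continuing one RK4 step at a time; state shown every 10 steps (Δt=0.2):
t=0.200: state=(2.852)
t=0.400: state=(3.477)
t=0.600: state=(4.140)
t=0.800: state=(4.810)
t=1.000: state=(5.457)
t=1.200: state=(6.052)
t=1.400: state=(6.577)
t=1.600: state=(7.022)
t=1.800: state=(7.388)
t=2.000: state=(7.681)
t=2.200: state=(7.910)
t=2.400: state=(8.086)
t=2.600: state=(8.220)
t=2.800: state=(8.321)
t=3.000: state=(8.397)
t=3.200: state=(8.453)
t=3.400: state=(8.494)
t=3.600: state=(8.525)
t=3.800: state=(8.547)
t=4.000: state=(8.564)
t=4.200: state=(8.576)
t=4.400: state=(8.585)
t=4.600: state=(8.591)
t=4.800: state=(8.596)
t=5.000: state=(8.599)
t=5.200: state=(8.602)
t=5.400: state=(8.604)
t=5.560: state=(8.605)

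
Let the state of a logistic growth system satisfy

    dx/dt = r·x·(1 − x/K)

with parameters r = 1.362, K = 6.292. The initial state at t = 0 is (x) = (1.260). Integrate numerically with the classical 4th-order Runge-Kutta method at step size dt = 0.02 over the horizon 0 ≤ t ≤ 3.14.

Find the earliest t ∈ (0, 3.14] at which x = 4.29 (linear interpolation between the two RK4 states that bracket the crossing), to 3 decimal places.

t = 1.576

t=0.000: state=(1.260)
step 1 (dt=0.02): k1=(1.372), k2=(1.384), k3=(1.384), k4=(1.395); state += dt/6·(k1+2k2+2k3+k4)
t=0.020: state=(1.288)
t=0.040: state=(1.316)
t=0.060: state=(1.344)
continuing one RK4 step at a time; state shown every 10 steps (Δt=0.2):
t=0.200: state=(1.557)
t=0.400: state=(1.897)
t=0.600: state=(2.277)
t=0.800: state=(2.685)
t=1.000: state=(3.110)
t=1.200: state=(3.537)
t=1.400: state=(3.949)
t=1.560: state=(4.260)
next step: t=1.580: state=(4.297) — x has crossed 4.29
linear interpolation between t=1.560 (4.25968) and t=1.580 (4.29697) → t≈1.576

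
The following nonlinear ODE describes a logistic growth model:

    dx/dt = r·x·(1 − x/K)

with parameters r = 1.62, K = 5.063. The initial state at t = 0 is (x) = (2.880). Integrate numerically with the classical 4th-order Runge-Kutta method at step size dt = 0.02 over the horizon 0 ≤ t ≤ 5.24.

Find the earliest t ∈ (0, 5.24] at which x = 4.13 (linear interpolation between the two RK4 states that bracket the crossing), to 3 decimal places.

t=0.000: state=(2.880)
step 1 (dt=0.02): k1=(2.012), k2=(2.007), k3=(2.007), k4=(2.002); state += dt/6·(k1+2k2+2k3+k4)
t=0.020: state=(2.920)
t=0.040: state=(2.960)
t=0.060: state=(3.000)
continuing one RK4 step at a time; state shown every 10 steps (Δt=0.2):
t=0.200: state=(3.270)
t=0.400: state=(3.626)
t=0.600: state=(3.935)
t=0.740: state=(4.121)
next step: t=0.760: state=(4.146) — x has crossed 4.13
linear interpolation between t=0.740 (4.12103) and t=0.760 (4.14562) → t≈0.747

t = 0.747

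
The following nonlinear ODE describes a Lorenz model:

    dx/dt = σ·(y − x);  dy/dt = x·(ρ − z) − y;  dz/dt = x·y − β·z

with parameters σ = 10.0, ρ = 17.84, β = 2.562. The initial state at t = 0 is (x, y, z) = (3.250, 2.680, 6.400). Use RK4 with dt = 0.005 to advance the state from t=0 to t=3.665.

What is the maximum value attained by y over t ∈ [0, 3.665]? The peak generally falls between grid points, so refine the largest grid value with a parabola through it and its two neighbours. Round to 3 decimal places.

max y = 13.861

t=0.000: state=(3.250, 2.680, 6.400)
step 1 (dt=0.005): k1=(-5.700, 34.500, -7.687), k2=(-4.695, 34.313, -7.397), k3=(-4.725, 34.340, -7.393), k4=(-3.747, 34.177, -7.101); state += dt/6·(k1+2k2+2k3+k4)
t=0.005: state=(3.226, 2.852, 6.363)
t=0.010: state=(3.212, 3.022, 6.329)
t=0.015: state=(3.207, 3.191, 6.298)
continuing one RK4 step at a time; state shown every 40 steps (Δt=0.2):
t=0.200: state=(7.235, 11.107, 9.369)
t=0.400: state=(10.802, 7.454, 25.145)
t=0.600: state=(2.558, 0.259, 17.629)
t=0.800: state=(0.979, 1.073, 10.678)
t=1.000: state=(2.146, 3.333, 6.896)
t=1.200: state=(6.891, 10.669, 9.120)
t=1.400: state=(10.987, 8.176, 24.817)
t=1.600: state=(2.843, 0.373, 17.999)
t=1.800: state=(1.100, 1.188, 10.935)
t=2.000: state=(2.345, 3.614, 7.152)
t=2.200: state=(7.288, 11.080, 9.928)
t=2.400: state=(10.569, 7.347, 24.780)
t=2.600: state=(2.742, 0.547, 17.543)
t=2.800: state=(1.319, 1.524, 10.737)
t=3.000: state=(2.955, 4.548, 7.385)
t=3.200: state=(8.597, 12.328, 12.540)
t=3.400: state=(9.124, 4.901, 24.337)
t=3.600: state=(2.321, 0.869, 16.112)
t=3.665: state=(1.700, 1.170, 13.757)
largest grid value and its neighbours: y(0.280)=13.84349, y(0.285)=13.86090, y(0.290)=13.85199
parabola through these three points peaks at t≈0.286 with y≈13.86125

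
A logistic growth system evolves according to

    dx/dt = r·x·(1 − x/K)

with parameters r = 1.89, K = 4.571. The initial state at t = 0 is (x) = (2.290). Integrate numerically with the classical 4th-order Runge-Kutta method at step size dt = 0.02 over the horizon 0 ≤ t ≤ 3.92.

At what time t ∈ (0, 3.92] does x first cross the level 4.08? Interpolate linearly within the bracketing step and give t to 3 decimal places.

t=0.000: state=(2.290)
step 1 (dt=0.02): k1=(2.160), k2=(2.160), k3=(2.160), k4=(2.159); state += dt/6·(k1+2k2+2k3+k4)
t=0.020: state=(2.333)
t=0.040: state=(2.376)
t=0.060: state=(2.419)
continuing one RK4 step at a time; state shown every 10 steps (Δt=0.2):
t=0.200: state=(2.717)
t=0.400: state=(3.114)
t=0.600: state=(3.462)
t=0.800: state=(3.748)
t=1.000: state=(3.973)
t=1.100: state=(4.065)
next step: t=1.120: state=(4.081) — x has crossed 4.08
linear interpolation between t=1.100 (4.06469) and t=1.120 (4.08146) → t≈1.118

t = 1.118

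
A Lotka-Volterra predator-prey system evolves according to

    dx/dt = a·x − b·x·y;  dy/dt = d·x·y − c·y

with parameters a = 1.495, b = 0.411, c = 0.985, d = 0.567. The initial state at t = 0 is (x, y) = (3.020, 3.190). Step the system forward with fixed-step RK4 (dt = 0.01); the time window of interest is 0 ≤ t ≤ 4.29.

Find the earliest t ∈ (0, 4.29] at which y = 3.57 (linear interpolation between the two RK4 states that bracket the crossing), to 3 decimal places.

t = 0.151

t=0.000: state=(3.020, 3.190)
step 1 (dt=0.01): k1=(0.555, 2.320), k2=(0.542, 2.334), k3=(0.541, 2.334), k4=(0.527, 2.347); state += dt/6·(k1+2k2+2k3+k4)
t=0.010: state=(3.025, 3.213)
t=0.020: state=(3.031, 3.237)
t=0.030: state=(3.035, 3.261)
t=0.150: state=(3.069, 3.567)
next step: t=0.160: state=(3.070, 3.594) — y has crossed 3.57
linear interpolation between t=0.150 (3.56699) and t=0.160 (3.59405) → t≈0.151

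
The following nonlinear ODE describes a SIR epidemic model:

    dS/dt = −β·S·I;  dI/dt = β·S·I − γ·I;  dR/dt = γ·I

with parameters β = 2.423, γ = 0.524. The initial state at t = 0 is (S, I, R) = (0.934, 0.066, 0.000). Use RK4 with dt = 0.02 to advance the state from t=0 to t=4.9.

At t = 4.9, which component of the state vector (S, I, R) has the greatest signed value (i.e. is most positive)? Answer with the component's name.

largest component: R

t=0.000: state=(0.934, 0.066, 0.000)
step 1 (dt=0.02): k1=(-0.149, 0.115, 0.035), k2=(-0.152, 0.117, 0.035), k3=(-0.152, 0.117, 0.035), k4=(-0.154, 0.118, 0.036); state += dt/6·(k1+2k2+2k3+k4)
t=0.020: state=(0.931, 0.068, 0.001)
t=0.040: state=(0.928, 0.071, 0.001)
t=0.060: state=(0.925, 0.073, 0.002)
continuing one RK4 step at a time; state shown every 10 steps (Δt=0.2):
t=0.200: state=(0.899, 0.093, 0.008)
t=0.400: state=(0.853, 0.128, 0.020)
t=0.600: state=(0.793, 0.171, 0.035)
t=0.800: state=(0.721, 0.223, 0.056)
t=1.000: state=(0.639, 0.279, 0.082)
t=1.200: state=(0.550, 0.335, 0.114)
t=1.400: state=(0.462, 0.386, 0.152)
t=1.600: state=(0.379, 0.426, 0.195)
t=1.800: state=(0.306, 0.453, 0.241)
t=2.000: state=(0.245, 0.466, 0.289)
t=2.200: state=(0.195, 0.466, 0.338)
t=2.400: state=(0.156, 0.457, 0.387)
t=2.600: state=(0.126, 0.441, 0.434)
t=2.800: state=(0.102, 0.419, 0.479)
t=3.000: state=(0.084, 0.395, 0.522)
t=3.200: state=(0.070, 0.369, 0.562)
t=3.400: state=(0.059, 0.343, 0.599)
t=3.600: state=(0.050, 0.317, 0.633)
t=3.800: state=(0.043, 0.292, 0.665)
t=4.000: state=(0.038, 0.268, 0.695)
t=4.200: state=(0.033, 0.245, 0.721)
t=4.400: state=(0.030, 0.224, 0.746)
t=4.600: state=(0.027, 0.205, 0.768)
t=4.800: state=(0.024, 0.187, 0.789)
t=4.900: state=(0.023, 0.178, 0.799)
compare at T: S=0.023, I=0.178, R=0.799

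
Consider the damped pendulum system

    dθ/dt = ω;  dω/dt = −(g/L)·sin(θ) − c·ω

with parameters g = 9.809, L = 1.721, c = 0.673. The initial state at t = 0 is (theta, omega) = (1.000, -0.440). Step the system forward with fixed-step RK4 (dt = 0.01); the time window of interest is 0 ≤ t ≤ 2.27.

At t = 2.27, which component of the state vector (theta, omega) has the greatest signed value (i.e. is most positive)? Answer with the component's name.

t=0.000: state=(1.000, -0.440)
step 1 (dt=0.01): k1=(-0.440, -4.500), k2=(-0.462, -4.478), k3=(-0.462, -4.478), k4=(-0.485, -4.455); state += dt/6·(k1+2k2+2k3+k4)
t=0.010: state=(0.995, -0.485)
t=0.020: state=(0.990, -0.529)
t=0.030: state=(0.985, -0.573)
continuing one RK4 step at a time; state shown every 10 steps (Δt=0.1):
t=0.100: state=(0.934, -0.866)
t=0.200: state=(0.829, -1.236)
t=0.300: state=(0.689, -1.535)
t=0.400: state=(0.524, -1.750)
t=0.500: state=(0.343, -1.867)
t=0.600: state=(0.155, -1.880)
t=0.700: state=(-0.030, -1.791)
t=0.800: state=(-0.201, -1.610)
t=0.900: state=(-0.349, -1.354)
t=1.000: state=(-0.470, -1.045)
t=1.100: state=(-0.557, -0.705)
t=1.200: state=(-0.610, -0.354)
t=1.300: state=(-0.628, -0.009)
t=1.400: state=(-0.613, 0.313)
t=1.500: state=(-0.567, 0.600)
t=1.600: state=(-0.494, 0.841)
t=1.700: state=(-0.401, 1.025)
t=1.800: state=(-0.292, 1.145)
t=1.900: state=(-0.174, 1.198)
t=2.000: state=(-0.054, 1.182)
t=2.100: state=(0.060, 1.103)
t=2.200: state=(0.164, 0.968)
t=2.270: state=(0.228, 0.847)
compare at T: theta=0.228, omega=0.847

largest component: omega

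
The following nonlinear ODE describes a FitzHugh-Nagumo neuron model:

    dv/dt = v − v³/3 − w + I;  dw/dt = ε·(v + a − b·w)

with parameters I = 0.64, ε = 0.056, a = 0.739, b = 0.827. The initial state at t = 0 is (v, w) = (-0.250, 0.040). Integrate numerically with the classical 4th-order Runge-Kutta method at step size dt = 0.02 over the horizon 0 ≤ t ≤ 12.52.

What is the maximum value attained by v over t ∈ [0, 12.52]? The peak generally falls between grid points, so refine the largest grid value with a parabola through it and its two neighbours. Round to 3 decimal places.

max v = 1.866

t=0.000: state=(-0.250, 0.040)
step 1 (dt=0.02): k1=(0.355, 0.026), k2=(0.358, 0.026), k3=(0.358, 0.026), k4=(0.361, 0.026); state += dt/6·(k1+2k2+2k3+k4)
t=0.020: state=(-0.243, 0.041)
t=0.040: state=(-0.236, 0.041)
t=0.060: state=(-0.228, 0.042)
continuing one RK4 step at a time; state shown every 25 steps (Δt=0.5):
t=0.500: state=(-0.026, 0.055)
t=1.000: state=(0.329, 0.079)
t=1.500: state=(0.851, 0.113)
t=2.000: state=(1.411, 0.163)
t=2.500: state=(1.744, 0.224)
t=3.000: state=(1.851, 0.289)
t=3.500: state=(1.865, 0.355)
t=4.000: state=(1.851, 0.418)
t=4.500: state=(1.828, 0.480)
t=5.000: state=(1.803, 0.540)
t=5.500: state=(1.777, 0.597)
t=6.000: state=(1.751, 0.653)
t=6.500: state=(1.725, 0.707)
t=7.000: state=(1.699, 0.758)
t=7.500: state=(1.672, 0.808)
t=8.000: state=(1.645, 0.856)
t=8.500: state=(1.617, 0.902)
t=9.000: state=(1.590, 0.946)
t=9.500: state=(1.562, 0.989)
t=10.000: state=(1.533, 1.029)
t=10.500: state=(1.504, 1.068)
t=11.000: state=(1.475, 1.105)
t=11.500: state=(1.445, 1.141)
t=12.000: state=(1.414, 1.175)
t=12.500: state=(1.382, 1.207)
t=12.520: state=(1.380, 1.208)
largest grid value and its neighbours: v(3.380)=1.86572, v(3.400)=1.86574, v(3.420)=1.86570
parabola through these three points peaks at t≈3.395 with v≈1.86574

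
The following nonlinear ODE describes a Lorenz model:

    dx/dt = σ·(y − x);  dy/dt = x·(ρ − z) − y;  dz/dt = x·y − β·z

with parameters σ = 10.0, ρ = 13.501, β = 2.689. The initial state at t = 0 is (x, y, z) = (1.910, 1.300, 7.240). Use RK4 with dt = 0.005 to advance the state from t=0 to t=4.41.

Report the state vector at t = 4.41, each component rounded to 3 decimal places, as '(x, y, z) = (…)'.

t=0.000: state=(1.910, 1.300, 7.240)
step 1 (dt=0.005): k1=(-6.100, 10.659, -16.985), k2=(-5.681, 10.617, -16.841), k3=(-5.693, 10.623, -16.840), k4=(-5.284, 10.586, -16.696); state += dt/6·(k1+2k2+2k3+k4)
t=0.005: state=(1.882, 1.353, 7.156)
t=0.010: state=(1.857, 1.406, 7.073)
t=0.015: state=(1.836, 1.458, 6.992)
continuing one RK4 step at a time; state shown every 40 steps (Δt=0.2):
t=0.200: state=(2.751, 3.937, 5.098)
t=0.400: state=(6.684, 9.286, 8.053)
t=0.600: state=(9.002, 7.427, 17.660)
t=0.800: state=(3.957, 2.053, 14.276)
t=1.000: state=(2.475, 2.615, 9.270)
t=1.200: state=(3.932, 5.245, 7.301)
t=1.400: state=(7.386, 9.076, 11.083)
t=1.600: state=(7.536, 5.838, 16.479)
t=1.800: state=(4.081, 3.026, 13.007)
t=2.000: state=(3.627, 4.092, 9.491)
t=2.200: state=(5.565, 6.919, 9.501)
t=2.400: state=(7.645, 7.816, 13.992)
t=2.600: state=(5.884, 4.529, 14.702)
t=2.800: state=(4.202, 3.999, 11.530)
t=3.000: state=(4.885, 5.677, 10.022)
t=3.200: state=(6.712, 7.449, 12.087)
t=3.400: state=(6.693, 5.944, 14.479)
t=3.600: state=(5.027, 4.441, 12.868)
t=3.800: state=(4.806, 5.138, 10.957)
t=4.000: state=(5.983, 6.668, 11.416)
t=4.200: state=(6.694, 6.556, 13.549)
t=4.400: state=(5.698, 5.088, 13.437)
t=4.410: state=(5.638, 5.043, 13.364)

(x, y, z) = (5.638, 5.043, 13.364)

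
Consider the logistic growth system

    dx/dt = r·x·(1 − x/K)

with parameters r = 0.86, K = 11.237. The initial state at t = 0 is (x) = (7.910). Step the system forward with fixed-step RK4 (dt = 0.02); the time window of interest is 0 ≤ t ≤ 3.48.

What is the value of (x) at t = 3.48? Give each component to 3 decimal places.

t=0.000: state=(7.910)
step 1 (dt=0.02): k1=(2.014), k2=(2.007), k3=(2.007), k4=(2.000); state += dt/6·(k1+2k2+2k3+k4)
t=0.020: state=(7.950)
t=0.040: state=(7.990)
t=0.060: state=(8.030)
continuing one RK4 step at a time; state shown every 10 steps (Δt=0.2):
t=0.200: state=(8.298)
t=0.400: state=(8.656)
t=0.600: state=(8.982)
t=0.800: state=(9.276)
t=1.000: state=(9.539)
t=1.200: state=(9.772)
t=1.400: state=(9.978)
t=1.600: state=(10.158)
t=1.800: state=(10.314)
t=2.000: state=(10.450)
t=2.200: state=(10.567)
t=2.400: state=(10.667)
t=2.600: state=(10.754)
t=2.800: state=(10.827)
t=3.000: state=(10.890)
t=3.200: state=(10.943)
t=3.400: state=(10.989)
t=3.480: state=(11.005)

(x) = (11.005)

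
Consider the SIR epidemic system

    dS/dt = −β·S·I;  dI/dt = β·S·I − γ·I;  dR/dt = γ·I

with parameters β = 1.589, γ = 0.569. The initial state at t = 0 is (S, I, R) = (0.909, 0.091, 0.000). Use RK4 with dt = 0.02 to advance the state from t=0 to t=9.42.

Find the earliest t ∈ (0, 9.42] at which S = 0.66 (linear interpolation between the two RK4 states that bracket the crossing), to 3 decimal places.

t = 1.302

t=0.000: state=(0.909, 0.091, 0.000)
step 1 (dt=0.02): k1=(-0.131, 0.080, 0.052), k2=(-0.132, 0.080, 0.052), k3=(-0.132, 0.080, 0.052), k4=(-0.133, 0.081, 0.053); state += dt/6·(k1+2k2+2k3+k4)
t=0.020: state=(0.906, 0.093, 0.001)
t=0.040: state=(0.904, 0.094, 0.002)
t=0.060: state=(0.901, 0.096, 0.003)
continuing one RK4 step at a time; state shown every 25 steps (Δt=0.5):
t=0.500: state=(0.831, 0.137, 0.032)
t=1.000: state=(0.730, 0.192, 0.079)
t=1.300: state=(0.660, 0.225, 0.114)
next step: t=1.320: state=(0.656, 0.227, 0.117) — S has crossed 0.66
linear interpolation between t=1.300 (0.66049) and t=1.320 (0.65576) → t≈1.302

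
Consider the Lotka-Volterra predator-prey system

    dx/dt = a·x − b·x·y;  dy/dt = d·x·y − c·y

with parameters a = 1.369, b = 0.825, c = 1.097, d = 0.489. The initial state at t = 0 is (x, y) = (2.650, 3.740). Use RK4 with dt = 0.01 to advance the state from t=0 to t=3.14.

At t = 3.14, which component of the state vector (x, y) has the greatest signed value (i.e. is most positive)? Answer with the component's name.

largest component: x

t=0.000: state=(2.650, 3.740)
step 1 (dt=0.01): k1=(-4.549, 0.744), k2=(-4.518, 0.703), k3=(-4.518, 0.703), k4=(-4.486, 0.662); state += dt/6·(k1+2k2+2k3+k4)
t=0.010: state=(2.605, 3.747)
t=0.020: state=(2.560, 3.753)
t=0.030: state=(2.516, 3.759)
continuing one RK4 step at a time; state shown every 20 steps (Δt=0.2):
t=0.200: state=(1.873, 3.738)
t=0.400: state=(1.351, 3.508)
t=0.600: state=(1.024, 3.160)
t=0.800: state=(0.825, 2.775)
t=1.000: state=(0.708, 2.401)
t=1.200: state=(0.645, 2.059)
t=1.400: state=(0.619, 1.758)
t=1.600: state=(0.623, 1.500)
t=1.800: state=(0.651, 1.282)
t=2.000: state=(0.704, 1.100)
t=2.200: state=(0.782, 0.949)
t=2.400: state=(0.889, 0.827)
t=2.600: state=(1.028, 0.729)
t=2.800: state=(1.207, 0.653)
t=3.000: state=(1.432, 0.596)
t=3.140: state=(1.621, 0.568)
compare at T: x=1.621, y=0.568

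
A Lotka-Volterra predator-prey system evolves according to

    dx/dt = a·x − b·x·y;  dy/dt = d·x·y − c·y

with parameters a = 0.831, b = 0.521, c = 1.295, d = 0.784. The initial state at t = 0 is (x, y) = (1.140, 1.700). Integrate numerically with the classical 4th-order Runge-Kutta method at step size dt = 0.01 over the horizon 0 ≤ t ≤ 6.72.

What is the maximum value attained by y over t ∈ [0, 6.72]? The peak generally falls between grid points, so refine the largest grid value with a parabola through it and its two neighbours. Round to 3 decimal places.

t=0.000: state=(1.140, 1.700)
step 1 (dt=0.01): k1=(-0.062, -0.682), k2=(-0.060, -0.681), k3=(-0.060, -0.681), k4=(-0.058, -0.680); state += dt/6·(k1+2k2+2k3+k4)
t=0.010: state=(1.139, 1.693)
t=0.020: state=(1.139, 1.686)
t=0.030: state=(1.138, 1.680)
continuing one RK4 step at a time; state shown every 25 steps (Δt=0.25):
t=0.250: state=(1.137, 1.537)
t=0.500: state=(1.157, 1.391)
t=0.750: state=(1.198, 1.267)
t=1.000: state=(1.258, 1.166)
t=1.250: state=(1.338, 1.087)
t=1.500: state=(1.435, 1.032)
t=1.750: state=(1.548, 1.000)
t=2.000: state=(1.674, 0.992)
t=2.250: state=(1.809, 1.009)
t=2.500: state=(1.947, 1.055)
t=2.750: state=(2.079, 1.133)
t=3.000: state=(2.193, 1.246)
t=3.250: state=(2.274, 1.397)
t=3.500: state=(2.305, 1.585)
t=3.750: state=(2.277, 1.798)
t=4.000: state=(2.186, 2.017)
t=4.250: state=(2.042, 2.210)
t=4.500: state=(1.867, 2.346)
t=4.750: state=(1.685, 2.403)
t=5.000: state=(1.518, 2.379)
t=5.250: state=(1.378, 2.285)
t=5.500: state=(1.271, 2.142)
t=5.750: state=(1.197, 1.972)
t=6.000: state=(1.153, 1.795)
t=6.250: state=(1.136, 1.625)
t=6.500: state=(1.143, 1.469)
t=6.720: state=(1.168, 1.348)
largest grid value and its neighbours: y(4.790)=2.40479, y(4.800)=2.40483, y(4.810)=2.40473
parabola through these three points peaks at t≈4.798 with y≈2.40483

max y = 2.405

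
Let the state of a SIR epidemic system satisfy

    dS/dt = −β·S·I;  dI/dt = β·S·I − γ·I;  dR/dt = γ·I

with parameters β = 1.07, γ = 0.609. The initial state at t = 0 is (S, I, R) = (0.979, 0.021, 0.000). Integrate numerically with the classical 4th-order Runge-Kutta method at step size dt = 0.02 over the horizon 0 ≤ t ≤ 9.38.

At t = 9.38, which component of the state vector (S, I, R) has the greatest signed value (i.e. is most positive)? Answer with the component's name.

largest component: R

t=0.000: state=(0.979, 0.021, 0.000)
step 1 (dt=0.02): k1=(-0.022, 0.009, 0.013), k2=(-0.022, 0.009, 0.013), k3=(-0.022, 0.009, 0.013), k4=(-0.022, 0.009, 0.013); state += dt/6·(k1+2k2+2k3+k4)
t=0.020: state=(0.979, 0.021, 0.000)
t=0.040: state=(0.978, 0.021, 0.001)
t=0.060: state=(0.978, 0.022, 0.001)
continuing one RK4 step at a time; state shown every 25 steps (Δt=0.5):
t=0.500: state=(0.967, 0.026, 0.007)
t=1.000: state=(0.952, 0.032, 0.016)
t=1.500: state=(0.934, 0.039, 0.027)
t=2.000: state=(0.913, 0.047, 0.040)
t=2.500: state=(0.888, 0.057, 0.056)
t=3.000: state=(0.859, 0.067, 0.075)
t=3.500: state=(0.826, 0.077, 0.096)
t=4.000: state=(0.791, 0.088, 0.122)
t=4.500: state=(0.752, 0.098, 0.150)
t=5.000: state=(0.712, 0.107, 0.181)
t=5.500: state=(0.671, 0.114, 0.215)
t=6.000: state=(0.631, 0.119, 0.250)
t=6.500: state=(0.591, 0.122, 0.287)
t=7.000: state=(0.554, 0.122, 0.324)
t=7.500: state=(0.519, 0.120, 0.361)
t=8.000: state=(0.488, 0.116, 0.397)
t=8.500: state=(0.459, 0.110, 0.431)
t=9.000: state=(0.434, 0.103, 0.464)
t=9.380: state=(0.416, 0.097, 0.487)
compare at T: S=0.416, I=0.097, R=0.487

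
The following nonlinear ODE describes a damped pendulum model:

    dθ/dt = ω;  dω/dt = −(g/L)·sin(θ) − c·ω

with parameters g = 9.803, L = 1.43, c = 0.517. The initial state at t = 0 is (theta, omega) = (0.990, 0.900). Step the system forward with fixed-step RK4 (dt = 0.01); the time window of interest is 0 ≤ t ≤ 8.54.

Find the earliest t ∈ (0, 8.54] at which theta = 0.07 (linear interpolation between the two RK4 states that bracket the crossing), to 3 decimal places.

t=0.000: state=(0.990, 0.900)
step 1 (dt=0.01): k1=(0.900, -6.196), k2=(0.869, -6.197), k3=(0.869, -6.197), k4=(0.838, -6.197); state += dt/6·(k1+2k2+2k3+k4)
t=0.010: state=(0.999, 0.838)
t=0.020: state=(1.007, 0.776)
t=0.030: state=(1.014, 0.714)
continuing one RK4 step at a time; state shown every 50 steps (Δt=0.5):
t=0.500: state=(0.719, -1.770)
t=0.800: state=(0.084, -2.254)
next step: t=0.810: state=(0.061, -2.247) — theta has crossed 0.07
linear interpolation between t=0.800 (0.08360) and t=0.810 (0.06109) → t≈0.806

t = 0.806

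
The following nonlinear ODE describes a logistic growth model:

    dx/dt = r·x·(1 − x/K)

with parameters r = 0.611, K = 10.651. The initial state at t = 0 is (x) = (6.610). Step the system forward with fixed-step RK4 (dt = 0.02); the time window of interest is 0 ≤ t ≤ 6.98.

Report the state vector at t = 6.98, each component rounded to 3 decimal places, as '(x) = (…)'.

(x) = (10.560)

t=0.000: state=(6.610)
step 1 (dt=0.02): k1=(1.532), k2=(1.530), k3=(1.530), k4=(1.528); state += dt/6·(k1+2k2+2k3+k4)
t=0.020: state=(6.641)
t=0.040: state=(6.671)
t=0.060: state=(6.702)
continuing one RK4 step at a time; state shown every 25 steps (Δt=0.5):
t=0.500: state=(7.343)
t=1.000: state=(7.997)
t=1.500: state=(8.559)
t=2.000: state=(9.025)
t=2.500: state=(9.403)
t=3.000: state=(9.702)
t=3.500: state=(9.935)
t=4.000: state=(10.114)
t=4.500: state=(10.250)
t=5.000: state=(10.353)
t=5.500: state=(10.430)
t=6.000: state=(10.487)
t=6.500: state=(10.530)
t=6.980: state=(10.560)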